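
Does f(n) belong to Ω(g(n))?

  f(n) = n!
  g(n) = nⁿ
False

f(n) = n! is O(n!), and g(n) = nⁿ is O(nⁿ).
Since O(n!) grows slower than O(nⁿ), f(n) = Ω(g(n)) is false.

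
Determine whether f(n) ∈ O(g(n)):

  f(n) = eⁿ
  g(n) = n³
False

f(n) = eⁿ is O(eⁿ), and g(n) = n³ is O(n³).
Since O(eⁿ) grows faster than O(n³), f(n) = O(g(n)) is false.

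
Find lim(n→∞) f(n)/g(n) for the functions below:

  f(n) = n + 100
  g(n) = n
1

Since n + 100 and n have the same growth rate (O(n)),
the ratio converges to a constant: 1.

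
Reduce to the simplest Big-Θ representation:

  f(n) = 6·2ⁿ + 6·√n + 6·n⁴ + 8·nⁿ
Θ(nⁿ)

Order the terms by growth rate: 6·√n ≺ 6·n⁴ ≺ 6·2ⁿ ≺ 8·nⁿ.
The fastest-growing term 8·nⁿ dominates as n → ∞; dropping its constant factor gives Θ(nⁿ).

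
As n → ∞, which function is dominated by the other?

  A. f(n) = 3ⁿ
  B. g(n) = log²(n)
B

f(n) = 3ⁿ is O(3ⁿ), while g(n) = log²(n) is O(log² n).
Since O(log² n) grows slower than O(3ⁿ), g(n) is dominated.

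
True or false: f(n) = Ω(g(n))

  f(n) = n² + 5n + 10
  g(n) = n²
True

f(n) = n² + 5n + 10 and g(n) = n² are both O(n²).
Big-Ω permits equal growth rates (f ≥ c·g for some c > 0), so f(n) = Ω(g(n)) is true.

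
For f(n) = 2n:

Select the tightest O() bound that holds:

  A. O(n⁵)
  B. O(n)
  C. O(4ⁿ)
B

f(n) = 2n is O(n).
All listed options are valid Big-O bounds (upper bounds),
but O(n) is the tightest (smallest valid bound).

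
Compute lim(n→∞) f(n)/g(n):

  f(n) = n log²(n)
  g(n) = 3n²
0

Since n log²(n) (O(n log² n)) grows slower than 3n² (O(n²)),
the ratio f(n)/g(n) → 0 as n → ∞.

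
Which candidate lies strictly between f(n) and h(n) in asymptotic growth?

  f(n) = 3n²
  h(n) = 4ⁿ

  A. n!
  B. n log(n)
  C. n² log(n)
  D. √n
C

We need g(n) with 3n² = o(g(n)) and g(n) = o(4ⁿ), i.e. O(n²) ≺ g ≺ O(4ⁿ).
Check each option:
  A. n! — O(n!) does not grow strictly slower than h(n)
  B. n log(n) — O(n log n) does not grow strictly faster than f(n)
  C. n² log(n) — O(n² log n) is strictly between O(n²) and O(4ⁿ) ✓
  D. √n — O(√n) does not grow strictly faster than f(n)

Only option C (n² log(n)) lies strictly between.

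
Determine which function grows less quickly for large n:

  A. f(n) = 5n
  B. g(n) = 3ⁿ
A

f(n) = 5n is O(n), while g(n) = 3ⁿ is O(3ⁿ).
Since O(n) grows slower than O(3ⁿ), f(n) is dominated.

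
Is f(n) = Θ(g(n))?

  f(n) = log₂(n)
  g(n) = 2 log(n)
True

f(n) = log₂(n) and g(n) = 2 log(n) are both O(log n).
Since they have the same asymptotic growth rate, f(n) = Θ(g(n)) is true.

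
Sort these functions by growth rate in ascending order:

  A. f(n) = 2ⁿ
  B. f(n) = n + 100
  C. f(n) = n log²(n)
B < C < A

Comparing growth rates:
B = n + 100 is O(n)
C = n log²(n) is O(n log² n)
A = 2ⁿ is O(2ⁿ)

Therefore, the order from slowest to fastest is: B < C < A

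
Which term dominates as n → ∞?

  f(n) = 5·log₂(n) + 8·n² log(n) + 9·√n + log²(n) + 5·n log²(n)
8·n² log(n)

Looking at each term:
  - 5·log₂(n) is O(log n)
  - 8·n² log(n) is O(n² log n)
  - 9·√n is O(√n)
  - log²(n) is O(log² n)
  - 5·n log²(n) is O(n log² n)

The term 8·n² log(n) (O(n² log n)) grows fastest and dominates all others.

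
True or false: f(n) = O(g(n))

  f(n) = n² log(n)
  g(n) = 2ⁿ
True

f(n) = n² log(n) is O(n² log n), and g(n) = 2ⁿ is O(2ⁿ).
Since O(n² log n) ⊆ O(2ⁿ) (f grows no faster than g), f(n) = O(g(n)) is true.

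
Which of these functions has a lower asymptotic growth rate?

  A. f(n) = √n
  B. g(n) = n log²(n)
A

f(n) = √n is O(√n), while g(n) = n log²(n) is O(n log² n).
Since O(√n) grows slower than O(n log² n), f(n) is dominated.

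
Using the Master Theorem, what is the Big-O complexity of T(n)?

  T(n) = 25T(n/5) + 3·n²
Θ(n² log n)

Master Theorem: a = 25, b = 5, f(n) = 3·n².
Compute the critical exponent d = log₅(25) = 2.
Compare f(n) = Θ(n²) against n^d:
  k = 2 = d, so f(n) = Θ(n^d) — Case 2.
  Work is balanced across levels: T(n) = Θ(n^d log n) = Θ(n² log n).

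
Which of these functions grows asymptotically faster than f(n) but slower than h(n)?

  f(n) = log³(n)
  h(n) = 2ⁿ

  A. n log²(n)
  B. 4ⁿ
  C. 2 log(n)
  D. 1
A

We need g(n) with log³(n) = o(g(n)) and g(n) = o(2ⁿ), i.e. O(log³ n) ≺ g ≺ O(2ⁿ).
Check each option:
  A. n log²(n) — O(n log² n) is strictly between O(log³ n) and O(2ⁿ) ✓
  B. 4ⁿ — O(4ⁿ) does not grow strictly slower than h(n)
  C. 2 log(n) — O(log n) does not grow strictly faster than f(n)
  D. 1 — O(1) does not grow strictly faster than f(n)

Only option A (n log²(n)) lies strictly between.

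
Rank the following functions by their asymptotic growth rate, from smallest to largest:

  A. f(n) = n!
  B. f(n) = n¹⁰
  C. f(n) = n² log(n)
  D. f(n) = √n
D < C < B < A

Comparing growth rates:
D = √n is O(√n)
C = n² log(n) is O(n² log n)
B = n¹⁰ is O(n¹⁰)
A = n! is O(n!)

Therefore, the order from slowest to fastest is: D < C < B < A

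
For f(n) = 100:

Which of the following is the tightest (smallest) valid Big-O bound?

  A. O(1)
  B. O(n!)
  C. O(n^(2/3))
A

f(n) = 100 is O(1).
All listed options are valid Big-O bounds (upper bounds),
but O(1) is the tightest (smallest valid bound).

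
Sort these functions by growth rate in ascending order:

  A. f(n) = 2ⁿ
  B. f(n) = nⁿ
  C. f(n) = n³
C < A < B

Comparing growth rates:
C = n³ is O(n³)
A = 2ⁿ is O(2ⁿ)
B = nⁿ is O(nⁿ)

Therefore, the order from slowest to fastest is: C < A < B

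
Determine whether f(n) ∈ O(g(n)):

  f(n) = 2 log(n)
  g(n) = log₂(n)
True

f(n) = 2 log(n) and g(n) = log₂(n) are both O(log n).
Big-O permits equal growth rates (f ≤ c·g for some c), so f(n) = O(g(n)) is true.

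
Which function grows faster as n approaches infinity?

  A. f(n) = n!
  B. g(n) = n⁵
A

f(n) = n! is O(n!), while g(n) = n⁵ is O(n⁵).
Since O(n!) grows faster than O(n⁵), f(n) dominates.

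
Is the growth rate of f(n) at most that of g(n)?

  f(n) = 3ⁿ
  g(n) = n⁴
False

f(n) = 3ⁿ is O(3ⁿ), and g(n) = n⁴ is O(n⁴).
Since O(3ⁿ) grows faster than O(n⁴), f(n) = O(g(n)) is false.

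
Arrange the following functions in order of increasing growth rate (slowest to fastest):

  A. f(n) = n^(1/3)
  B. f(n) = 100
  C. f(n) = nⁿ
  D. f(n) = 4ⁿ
B < A < D < C

Comparing growth rates:
B = 100 is O(1)
A = n^(1/3) is O(n^(1/3))
D = 4ⁿ is O(4ⁿ)
C = nⁿ is O(nⁿ)

Therefore, the order from slowest to fastest is: B < A < D < C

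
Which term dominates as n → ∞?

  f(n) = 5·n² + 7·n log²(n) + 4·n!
4·n!

Looking at each term:
  - 5·n² is O(n²)
  - 7·n log²(n) is O(n log² n)
  - 4·n! is O(n!)

The term 4·n! (O(n!)) grows fastest and dominates all others.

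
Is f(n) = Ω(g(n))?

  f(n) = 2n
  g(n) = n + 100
True

f(n) = 2n and g(n) = n + 100 are both O(n).
Big-Ω permits equal growth rates (f ≥ c·g for some c > 0), so f(n) = Ω(g(n)) is true.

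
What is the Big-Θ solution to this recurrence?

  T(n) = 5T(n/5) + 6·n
Θ(n log n)

Master Theorem: a = 5, b = 5, f(n) = 6·n.
Compute the critical exponent d = log₅(5) = 1.
Compare f(n) = Θ(n) against n^d:
  k = 1 = d, so f(n) = Θ(n^d) — Case 2.
  Work is balanced across levels: T(n) = Θ(n^d log n) = Θ(n log n).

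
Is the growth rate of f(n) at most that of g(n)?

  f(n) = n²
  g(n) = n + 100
False

f(n) = n² is O(n²), and g(n) = n + 100 is O(n).
Since O(n²) grows faster than O(n), f(n) = O(g(n)) is false.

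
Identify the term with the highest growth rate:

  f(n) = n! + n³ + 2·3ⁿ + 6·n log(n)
n!

Looking at each term:
  - n! is O(n!)
  - n³ is O(n³)
  - 2·3ⁿ is O(3ⁿ)
  - 6·n log(n) is O(n log n)

The term n! (O(n!)) grows fastest and dominates all others.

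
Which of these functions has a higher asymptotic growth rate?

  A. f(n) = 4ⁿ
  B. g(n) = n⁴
A

f(n) = 4ⁿ is O(4ⁿ), while g(n) = n⁴ is O(n⁴).
Since O(4ⁿ) grows faster than O(n⁴), f(n) dominates.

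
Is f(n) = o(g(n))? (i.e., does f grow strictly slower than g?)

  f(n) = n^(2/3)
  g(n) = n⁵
True

f(n) = n^(2/3) is O(n^(2/3)), and g(n) = n⁵ is O(n⁵).
Since O(n^(2/3)) grows strictly slower than O(n⁵), f(n) = o(g(n)) is true.
This means lim(n→∞) f(n)/g(n) = 0.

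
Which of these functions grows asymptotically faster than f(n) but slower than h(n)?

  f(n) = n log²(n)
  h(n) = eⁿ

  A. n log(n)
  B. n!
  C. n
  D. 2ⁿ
D

We need g(n) with n log²(n) = o(g(n)) and g(n) = o(eⁿ), i.e. O(n log² n) ≺ g ≺ O(eⁿ).
Check each option:
  A. n log(n) — O(n log n) does not grow strictly faster than f(n)
  B. n! — O(n!) does not grow strictly slower than h(n)
  C. n — O(n) does not grow strictly faster than f(n)
  D. 2ⁿ — O(2ⁿ) is strictly between O(n log² n) and O(eⁿ) ✓

Only option D (2ⁿ) lies strictly between.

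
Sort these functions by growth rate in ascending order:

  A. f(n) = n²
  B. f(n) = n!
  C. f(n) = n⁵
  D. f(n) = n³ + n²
A < D < C < B

Comparing growth rates:
A = n² is O(n²)
D = n³ + n² is O(n³)
C = n⁵ is O(n⁵)
B = n! is O(n!)

Therefore, the order from slowest to fastest is: A < D < C < B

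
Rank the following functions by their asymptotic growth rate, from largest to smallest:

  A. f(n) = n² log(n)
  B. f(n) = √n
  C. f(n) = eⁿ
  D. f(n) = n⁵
C > D > A > B

Comparing growth rates:
C = eⁿ is O(eⁿ)
D = n⁵ is O(n⁵)
A = n² log(n) is O(n² log n)
B = √n is O(√n)

Therefore, the order from fastest to slowest is: C > D > A > B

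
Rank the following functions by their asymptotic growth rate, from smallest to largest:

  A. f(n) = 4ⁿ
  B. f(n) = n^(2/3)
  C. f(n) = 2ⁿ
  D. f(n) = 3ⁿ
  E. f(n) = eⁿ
B < C < E < D < A

Comparing growth rates:
B = n^(2/3) is O(n^(2/3))
C = 2ⁿ is O(2ⁿ)
E = eⁿ is O(eⁿ)
D = 3ⁿ is O(3ⁿ)
A = 4ⁿ is O(4ⁿ)

Therefore, the order from slowest to fastest is: B < C < E < D < A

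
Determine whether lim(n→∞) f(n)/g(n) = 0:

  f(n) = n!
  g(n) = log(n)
False

f(n) = n! is O(n!), and g(n) = log(n) is O(log n).
Since O(n!) grows faster than or equal to O(log n), f(n) = o(g(n)) is false.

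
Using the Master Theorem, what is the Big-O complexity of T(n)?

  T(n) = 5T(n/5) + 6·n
Θ(n log n)

Master Theorem: a = 5, b = 5, f(n) = 6·n.
Compute the critical exponent d = log₅(5) = 1.
Compare f(n) = Θ(n) against n^d:
  k = 1 = d, so f(n) = Θ(n^d) — Case 2.
  Work is balanced across levels: T(n) = Θ(n^d log n) = Θ(n log n).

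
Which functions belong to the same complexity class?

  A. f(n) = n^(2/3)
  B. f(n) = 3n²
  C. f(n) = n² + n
B and C

Examining each function:
  A. n^(2/3) is O(n^(2/3))
  B. 3n² is O(n²)
  C. n² + n is O(n²)

Functions B and C both have the same complexity class.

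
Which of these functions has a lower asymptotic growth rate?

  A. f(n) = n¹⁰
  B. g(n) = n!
A

f(n) = n¹⁰ is O(n¹⁰), while g(n) = n! is O(n!).
Since O(n¹⁰) grows slower than O(n!), f(n) is dominated.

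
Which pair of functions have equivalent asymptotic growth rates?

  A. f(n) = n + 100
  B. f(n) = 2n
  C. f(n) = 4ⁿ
A and B

Examining each function:
  A. n + 100 is O(n)
  B. 2n is O(n)
  C. 4ⁿ is O(4ⁿ)

Functions A and B both have the same complexity class.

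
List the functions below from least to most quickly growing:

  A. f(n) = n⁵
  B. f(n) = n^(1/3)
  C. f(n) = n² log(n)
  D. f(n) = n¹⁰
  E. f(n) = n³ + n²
B < C < E < A < D

Comparing growth rates:
B = n^(1/3) is O(n^(1/3))
C = n² log(n) is O(n² log n)
E = n³ + n² is O(n³)
A = n⁵ is O(n⁵)
D = n¹⁰ is O(n¹⁰)

Therefore, the order from slowest to fastest is: B < C < E < A < D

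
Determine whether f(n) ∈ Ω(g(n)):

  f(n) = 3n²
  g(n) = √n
True

f(n) = 3n² is O(n²), and g(n) = √n is O(√n).
Since O(n²) grows at least as fast as O(√n), f(n) = Ω(g(n)) is true.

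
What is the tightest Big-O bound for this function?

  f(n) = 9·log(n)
O(log n)

The dominant term in 9·log(n) is 9·log(n), which is Θ(log n).
Constants are absorbed, so the tightest bound is O(log n).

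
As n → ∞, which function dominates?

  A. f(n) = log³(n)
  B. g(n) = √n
B

f(n) = log³(n) is O(log³ n), while g(n) = √n is O(√n).
Since O(√n) grows faster than O(log³ n), g(n) dominates.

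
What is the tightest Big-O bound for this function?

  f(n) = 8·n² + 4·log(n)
O(n²)

The dominant term in 8·n² + 4·log(n) is 8·n², which is Θ(n²).
Lower-order terms (4·log(n)) are asymptotically negligible.
Constants are absorbed, so the tightest bound is O(n²).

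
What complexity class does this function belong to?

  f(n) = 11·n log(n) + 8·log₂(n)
O(n log n)

The dominant term in 11·n log(n) + 8·log₂(n) is 11·n log(n), which is Θ(n log n).
Lower-order terms (8·log₂(n)) are asymptotically negligible.
Constants are absorbed, so the tightest bound is O(n log n).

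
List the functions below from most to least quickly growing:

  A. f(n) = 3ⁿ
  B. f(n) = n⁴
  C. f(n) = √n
A > B > C

Comparing growth rates:
A = 3ⁿ is O(3ⁿ)
B = n⁴ is O(n⁴)
C = √n is O(√n)

Therefore, the order from fastest to slowest is: A > B > C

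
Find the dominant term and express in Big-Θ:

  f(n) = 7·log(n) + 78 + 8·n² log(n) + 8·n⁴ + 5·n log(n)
Θ(n⁴)

Order the terms by growth rate: 78 ≺ 7·log(n) ≺ 5·n log(n) ≺ 8·n² log(n) ≺ 8·n⁴.
The fastest-growing term 8·n⁴ dominates as n → ∞; dropping its constant factor gives Θ(n⁴).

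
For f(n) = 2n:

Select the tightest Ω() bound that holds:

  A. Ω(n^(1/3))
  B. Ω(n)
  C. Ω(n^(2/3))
B

f(n) = 2n is Ω(n).
All listed options are valid Big-Ω bounds (lower bounds),
but Ω(n) is the tightest (largest valid bound).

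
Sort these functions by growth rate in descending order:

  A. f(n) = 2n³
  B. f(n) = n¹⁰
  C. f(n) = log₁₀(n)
B > A > C

Comparing growth rates:
B = n¹⁰ is O(n¹⁰)
A = 2n³ is O(n³)
C = log₁₀(n) is O(log n)

Therefore, the order from fastest to slowest is: B > A > C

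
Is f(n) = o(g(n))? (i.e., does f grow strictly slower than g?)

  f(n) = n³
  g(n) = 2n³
False

f(n) = n³ is O(n³), and g(n) = 2n³ is O(n³).
Since they have the same growth rate, f(n) = o(g(n)) is false.
(f = o(g) requires f to grow strictly slower, not equal.)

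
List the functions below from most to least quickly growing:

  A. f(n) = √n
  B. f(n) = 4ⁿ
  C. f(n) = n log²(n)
B > C > A

Comparing growth rates:
B = 4ⁿ is O(4ⁿ)
C = n log²(n) is O(n log² n)
A = √n is O(√n)

Therefore, the order from fastest to slowest is: B > C > A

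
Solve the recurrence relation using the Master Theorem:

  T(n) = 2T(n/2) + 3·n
Θ(n log n)

Master Theorem: a = 2, b = 2, f(n) = 3·n.
Compute the critical exponent d = log₂(2) = 1.
Compare f(n) = Θ(n) against n^d:
  k = 1 = d, so f(n) = Θ(n^d) — Case 2.
  Work is balanced across levels: T(n) = Θ(n^d log n) = Θ(n log n).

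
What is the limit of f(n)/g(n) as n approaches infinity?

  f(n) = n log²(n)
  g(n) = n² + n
0

Since n log²(n) (O(n log² n)) grows slower than n² + n (O(n²)),
the ratio f(n)/g(n) → 0 as n → ∞.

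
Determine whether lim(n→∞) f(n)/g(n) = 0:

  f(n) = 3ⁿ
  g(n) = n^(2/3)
False

f(n) = 3ⁿ is O(3ⁿ), and g(n) = n^(2/3) is O(n^(2/3)).
Since O(3ⁿ) grows faster than or equal to O(n^(2/3)), f(n) = o(g(n)) is false.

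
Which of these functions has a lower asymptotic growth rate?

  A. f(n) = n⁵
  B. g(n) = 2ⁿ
A

f(n) = n⁵ is O(n⁵), while g(n) = 2ⁿ is O(2ⁿ).
Since O(n⁵) grows slower than O(2ⁿ), f(n) is dominated.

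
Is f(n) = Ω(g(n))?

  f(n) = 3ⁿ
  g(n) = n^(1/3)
True

f(n) = 3ⁿ is O(3ⁿ), and g(n) = n^(1/3) is O(n^(1/3)).
Since O(3ⁿ) grows at least as fast as O(n^(1/3)), f(n) = Ω(g(n)) is true.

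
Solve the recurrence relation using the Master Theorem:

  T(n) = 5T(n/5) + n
Θ(n log n)

Master Theorem: a = 5, b = 5, f(n) = n.
Compute the critical exponent d = log₅(5) = 1.
Compare f(n) = Θ(n) against n^d:
  k = 1 = d, so f(n) = Θ(n^d) — Case 2.
  Work is balanced across levels: T(n) = Θ(n^d log n) = Θ(n log n).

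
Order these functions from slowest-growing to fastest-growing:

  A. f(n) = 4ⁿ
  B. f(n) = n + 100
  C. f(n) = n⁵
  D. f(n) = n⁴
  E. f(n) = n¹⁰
B < D < C < E < A

Comparing growth rates:
B = n + 100 is O(n)
D = n⁴ is O(n⁴)
C = n⁵ is O(n⁵)
E = n¹⁰ is O(n¹⁰)
A = 4ⁿ is O(4ⁿ)

Therefore, the order from slowest to fastest is: B < D < C < E < A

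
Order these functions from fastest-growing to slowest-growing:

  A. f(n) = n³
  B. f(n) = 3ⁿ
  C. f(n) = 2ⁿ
B > C > A

Comparing growth rates:
B = 3ⁿ is O(3ⁿ)
C = 2ⁿ is O(2ⁿ)
A = n³ is O(n³)

Therefore, the order from fastest to slowest is: B > C > A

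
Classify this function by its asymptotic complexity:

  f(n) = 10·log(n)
O(log n)

The dominant term in 10·log(n) is 10·log(n), which is Θ(log n).
Constants are absorbed, so the tightest bound is O(log n).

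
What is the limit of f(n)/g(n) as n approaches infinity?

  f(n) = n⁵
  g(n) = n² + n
∞

Since n⁵ (O(n⁵)) grows faster than n² + n (O(n²)),
the ratio f(n)/g(n) → ∞ as n → ∞.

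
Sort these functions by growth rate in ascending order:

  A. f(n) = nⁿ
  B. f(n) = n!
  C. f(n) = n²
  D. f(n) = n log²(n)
D < C < B < A

Comparing growth rates:
D = n log²(n) is O(n log² n)
C = n² is O(n²)
B = n! is O(n!)
A = nⁿ is O(nⁿ)

Therefore, the order from slowest to fastest is: D < C < B < A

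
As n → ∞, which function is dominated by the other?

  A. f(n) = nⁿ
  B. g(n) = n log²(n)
B

f(n) = nⁿ is O(nⁿ), while g(n) = n log²(n) is O(n log² n).
Since O(n log² n) grows slower than O(nⁿ), g(n) is dominated.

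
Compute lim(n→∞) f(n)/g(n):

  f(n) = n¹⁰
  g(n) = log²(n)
∞

Since n¹⁰ (O(n¹⁰)) grows faster than log²(n) (O(log² n)),
the ratio f(n)/g(n) → ∞ as n → ∞.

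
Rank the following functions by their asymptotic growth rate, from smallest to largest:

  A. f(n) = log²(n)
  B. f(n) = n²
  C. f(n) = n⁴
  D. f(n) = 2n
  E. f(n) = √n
A < E < D < B < C

Comparing growth rates:
A = log²(n) is O(log² n)
E = √n is O(√n)
D = 2n is O(n)
B = n² is O(n²)
C = n⁴ is O(n⁴)

Therefore, the order from slowest to fastest is: A < E < D < B < C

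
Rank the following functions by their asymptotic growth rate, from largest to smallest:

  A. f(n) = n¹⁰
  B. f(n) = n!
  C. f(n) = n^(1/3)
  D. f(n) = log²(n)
B > A > C > D

Comparing growth rates:
B = n! is O(n!)
A = n¹⁰ is O(n¹⁰)
C = n^(1/3) is O(n^(1/3))
D = log²(n) is O(log² n)

Therefore, the order from fastest to slowest is: B > A > C > D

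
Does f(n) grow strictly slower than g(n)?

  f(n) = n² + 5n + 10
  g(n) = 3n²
False

f(n) = n² + 5n + 10 is O(n²), and g(n) = 3n² is O(n²).
Since they have the same growth rate, f(n) = o(g(n)) is false.
(f = o(g) requires f to grow strictly slower, not equal.)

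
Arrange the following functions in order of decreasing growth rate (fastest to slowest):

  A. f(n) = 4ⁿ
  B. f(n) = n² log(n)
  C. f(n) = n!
C > A > B

Comparing growth rates:
C = n! is O(n!)
A = 4ⁿ is O(4ⁿ)
B = n² log(n) is O(n² log n)

Therefore, the order from fastest to slowest is: C > A > B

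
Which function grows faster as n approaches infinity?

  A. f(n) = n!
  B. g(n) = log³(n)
A

f(n) = n! is O(n!), while g(n) = log³(n) is O(log³ n).
Since O(n!) grows faster than O(log³ n), f(n) dominates.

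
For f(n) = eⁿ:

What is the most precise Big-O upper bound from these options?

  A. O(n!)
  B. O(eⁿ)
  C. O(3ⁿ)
B

f(n) = eⁿ is O(eⁿ).
All listed options are valid Big-O bounds (upper bounds),
but O(eⁿ) is the tightest (smallest valid bound).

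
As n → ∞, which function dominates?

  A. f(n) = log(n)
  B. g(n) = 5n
B

f(n) = log(n) is O(log n), while g(n) = 5n is O(n).
Since O(n) grows faster than O(log n), g(n) dominates.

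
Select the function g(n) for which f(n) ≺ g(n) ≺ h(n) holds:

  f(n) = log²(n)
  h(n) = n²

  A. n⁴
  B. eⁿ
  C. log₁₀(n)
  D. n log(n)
D

We need g(n) with log²(n) = o(g(n)) and g(n) = o(n²), i.e. O(log² n) ≺ g ≺ O(n²).
Check each option:
  A. n⁴ — O(n⁴) does not grow strictly slower than h(n)
  B. eⁿ — O(eⁿ) does not grow strictly slower than h(n)
  C. log₁₀(n) — O(log n) does not grow strictly faster than f(n)
  D. n log(n) — O(n log n) is strictly between O(log² n) and O(n²) ✓

Only option D (n log(n)) lies strictly between.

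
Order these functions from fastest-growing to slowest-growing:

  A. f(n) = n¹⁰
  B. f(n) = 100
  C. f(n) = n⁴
A > C > B

Comparing growth rates:
A = n¹⁰ is O(n¹⁰)
C = n⁴ is O(n⁴)
B = 100 is O(1)

Therefore, the order from fastest to slowest is: A > C > B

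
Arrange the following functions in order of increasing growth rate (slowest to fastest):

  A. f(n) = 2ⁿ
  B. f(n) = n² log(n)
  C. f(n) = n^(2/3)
C < B < A

Comparing growth rates:
C = n^(2/3) is O(n^(2/3))
B = n² log(n) is O(n² log n)
A = 2ⁿ is O(2ⁿ)

Therefore, the order from slowest to fastest is: C < B < A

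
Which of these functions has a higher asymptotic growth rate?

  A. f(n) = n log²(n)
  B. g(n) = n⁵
B

f(n) = n log²(n) is O(n log² n), while g(n) = n⁵ is O(n⁵).
Since O(n⁵) grows faster than O(n log² n), g(n) dominates.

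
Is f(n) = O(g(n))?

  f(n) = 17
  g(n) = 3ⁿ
True

f(n) = 17 is O(1), and g(n) = 3ⁿ is O(3ⁿ).
Since O(1) ⊆ O(3ⁿ) (f grows no faster than g), f(n) = O(g(n)) is true.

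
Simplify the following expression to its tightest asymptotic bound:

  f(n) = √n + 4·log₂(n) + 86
Θ(√n)

Order the terms by growth rate: 86 ≺ 4·log₂(n) ≺ √n.
The fastest-growing term √n dominates as n → ∞; dropping its constant factor gives Θ(√n).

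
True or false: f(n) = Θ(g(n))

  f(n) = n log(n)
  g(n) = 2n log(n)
True

f(n) = n log(n) and g(n) = 2n log(n) are both O(n log n).
Since they have the same asymptotic growth rate, f(n) = Θ(g(n)) is true.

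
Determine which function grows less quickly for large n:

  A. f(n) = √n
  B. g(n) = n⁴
A

f(n) = √n is O(√n), while g(n) = n⁴ is O(n⁴).
Since O(√n) grows slower than O(n⁴), f(n) is dominated.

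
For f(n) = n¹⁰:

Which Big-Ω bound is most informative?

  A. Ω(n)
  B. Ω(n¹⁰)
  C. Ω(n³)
B

f(n) = n¹⁰ is Ω(n¹⁰).
All listed options are valid Big-Ω bounds (lower bounds),
but Ω(n¹⁰) is the tightest (largest valid bound).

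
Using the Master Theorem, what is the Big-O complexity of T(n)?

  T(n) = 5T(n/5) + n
Θ(n log n)

Master Theorem: a = 5, b = 5, f(n) = n.
Compute the critical exponent d = log₅(5) = 1.
Compare f(n) = Θ(n) against n^d:
  k = 1 = d, so f(n) = Θ(n^d) — Case 2.
  Work is balanced across levels: T(n) = Θ(n^d log n) = Θ(n log n).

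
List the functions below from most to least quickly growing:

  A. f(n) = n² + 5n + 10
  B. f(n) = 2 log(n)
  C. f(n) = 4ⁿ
C > A > B

Comparing growth rates:
C = 4ⁿ is O(4ⁿ)
A = n² + 5n + 10 is O(n²)
B = 2 log(n) is O(log n)

Therefore, the order from fastest to slowest is: C > A > B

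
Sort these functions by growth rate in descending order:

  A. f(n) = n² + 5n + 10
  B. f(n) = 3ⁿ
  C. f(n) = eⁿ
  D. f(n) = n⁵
B > C > D > A

Comparing growth rates:
B = 3ⁿ is O(3ⁿ)
C = eⁿ is O(eⁿ)
D = n⁵ is O(n⁵)
A = n² + 5n + 10 is O(n²)

Therefore, the order from fastest to slowest is: B > C > D > A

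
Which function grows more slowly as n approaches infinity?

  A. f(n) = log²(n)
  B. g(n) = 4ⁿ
A

f(n) = log²(n) is O(log² n), while g(n) = 4ⁿ is O(4ⁿ).
Since O(log² n) grows slower than O(4ⁿ), f(n) is dominated.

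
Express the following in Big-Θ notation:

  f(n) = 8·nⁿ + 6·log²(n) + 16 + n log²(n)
Θ(nⁿ)

Order the terms by growth rate: 16 ≺ 6·log²(n) ≺ n log²(n) ≺ 8·nⁿ.
The fastest-growing term 8·nⁿ dominates as n → ∞; dropping its constant factor gives Θ(nⁿ).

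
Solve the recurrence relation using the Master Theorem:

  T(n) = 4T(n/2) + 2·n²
Θ(n² log n)

Master Theorem: a = 4, b = 2, f(n) = 2·n².
Compute the critical exponent d = log₂(4) = 2.
Compare f(n) = Θ(n²) against n^d:
  k = 2 = d, so f(n) = Θ(n^d) — Case 2.
  Work is balanced across levels: T(n) = Θ(n^d log n) = Θ(n² log n).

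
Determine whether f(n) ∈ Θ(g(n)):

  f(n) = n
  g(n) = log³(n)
False

f(n) = n is O(n), and g(n) = log³(n) is O(log³ n).
Since they have different growth rates, f(n) = Θ(g(n)) is false.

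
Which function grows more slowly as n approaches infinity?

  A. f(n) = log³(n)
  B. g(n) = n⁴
A

f(n) = log³(n) is O(log³ n), while g(n) = n⁴ is O(n⁴).
Since O(log³ n) grows slower than O(n⁴), f(n) is dominated.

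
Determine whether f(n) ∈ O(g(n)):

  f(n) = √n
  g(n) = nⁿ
True

f(n) = √n is O(√n), and g(n) = nⁿ is O(nⁿ).
Since O(√n) ⊆ O(nⁿ) (f grows no faster than g), f(n) = O(g(n)) is true.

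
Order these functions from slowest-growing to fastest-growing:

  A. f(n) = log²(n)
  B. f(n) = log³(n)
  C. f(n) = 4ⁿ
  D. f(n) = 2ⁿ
A < B < D < C

Comparing growth rates:
A = log²(n) is O(log² n)
B = log³(n) is O(log³ n)
D = 2ⁿ is O(2ⁿ)
C = 4ⁿ is O(4ⁿ)

Therefore, the order from slowest to fastest is: A < B < D < C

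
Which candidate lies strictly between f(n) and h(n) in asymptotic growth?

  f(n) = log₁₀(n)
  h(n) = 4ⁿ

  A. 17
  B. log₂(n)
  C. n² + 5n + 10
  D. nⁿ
C

We need g(n) with log₁₀(n) = o(g(n)) and g(n) = o(4ⁿ), i.e. O(log n) ≺ g ≺ O(4ⁿ).
Check each option:
  A. 17 — O(1) does not grow strictly faster than f(n)
  B. log₂(n) — O(log n) does not grow strictly faster than f(n)
  C. n² + 5n + 10 — O(n²) is strictly between O(log n) and O(4ⁿ) ✓
  D. nⁿ — O(nⁿ) does not grow strictly slower than h(n)

Only option C (n² + 5n + 10) lies strictly between.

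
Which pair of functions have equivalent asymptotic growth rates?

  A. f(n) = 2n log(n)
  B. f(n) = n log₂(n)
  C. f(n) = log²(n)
A and B

Examining each function:
  A. 2n log(n) is O(n log n)
  B. n log₂(n) is O(n log n)
  C. log²(n) is O(log² n)

Functions A and B both have the same complexity class.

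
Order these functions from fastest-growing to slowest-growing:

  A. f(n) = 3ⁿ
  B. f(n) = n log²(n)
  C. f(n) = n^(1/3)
A > B > C

Comparing growth rates:
A = 3ⁿ is O(3ⁿ)
B = n log²(n) is O(n log² n)
C = n^(1/3) is O(n^(1/3))

Therefore, the order from fastest to slowest is: A > B > C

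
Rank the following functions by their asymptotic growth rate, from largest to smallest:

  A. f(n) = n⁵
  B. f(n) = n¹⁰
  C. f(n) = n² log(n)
B > A > C

Comparing growth rates:
B = n¹⁰ is O(n¹⁰)
A = n⁵ is O(n⁵)
C = n² log(n) is O(n² log n)

Therefore, the order from fastest to slowest is: B > A > C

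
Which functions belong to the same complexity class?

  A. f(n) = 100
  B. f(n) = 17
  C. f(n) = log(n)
A and B

Examining each function:
  A. 100 is O(1)
  B. 17 is O(1)
  C. log(n) is O(log n)

Functions A and B both have the same complexity class.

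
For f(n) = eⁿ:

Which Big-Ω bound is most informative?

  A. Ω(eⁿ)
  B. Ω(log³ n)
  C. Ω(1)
A

f(n) = eⁿ is Ω(eⁿ).
All listed options are valid Big-Ω bounds (lower bounds),
but Ω(eⁿ) is the tightest (largest valid bound).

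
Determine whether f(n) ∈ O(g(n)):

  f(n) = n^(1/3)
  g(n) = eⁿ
True

f(n) = n^(1/3) is O(n^(1/3)), and g(n) = eⁿ is O(eⁿ).
Since O(n^(1/3)) ⊆ O(eⁿ) (f grows no faster than g), f(n) = O(g(n)) is true.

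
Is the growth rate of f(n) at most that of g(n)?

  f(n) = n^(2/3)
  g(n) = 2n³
True

f(n) = n^(2/3) is O(n^(2/3)), and g(n) = 2n³ is O(n³).
Since O(n^(2/3)) ⊆ O(n³) (f grows no faster than g), f(n) = O(g(n)) is true.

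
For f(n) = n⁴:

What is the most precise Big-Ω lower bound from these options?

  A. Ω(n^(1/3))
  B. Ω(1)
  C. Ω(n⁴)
C

f(n) = n⁴ is Ω(n⁴).
All listed options are valid Big-Ω bounds (lower bounds),
but Ω(n⁴) is the tightest (largest valid bound).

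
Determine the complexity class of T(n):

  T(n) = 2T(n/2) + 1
Θ(n)

Master Theorem: a = 2, b = 2, f(n) = 1.
Compute the critical exponent d = log₂(2) = 1.
Compare f(n) = Θ(1) against n^d:
  k = 0 < d = 1, so f(n) = O(n^(d-ε)) — Case 1.
  The recursion cost dominates: T(n) = Θ(n^d) = Θ(n).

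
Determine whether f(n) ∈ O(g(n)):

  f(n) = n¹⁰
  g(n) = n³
False

f(n) = n¹⁰ is O(n¹⁰), and g(n) = n³ is O(n³).
Since O(n¹⁰) grows faster than O(n³), f(n) = O(g(n)) is false.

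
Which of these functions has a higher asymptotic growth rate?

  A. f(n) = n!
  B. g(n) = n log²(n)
A

f(n) = n! is O(n!), while g(n) = n log²(n) is O(n log² n).
Since O(n!) grows faster than O(n log² n), f(n) dominates.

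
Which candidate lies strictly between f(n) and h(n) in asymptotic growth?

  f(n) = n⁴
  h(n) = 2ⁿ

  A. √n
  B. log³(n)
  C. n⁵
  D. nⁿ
C

We need g(n) with n⁴ = o(g(n)) and g(n) = o(2ⁿ), i.e. O(n⁴) ≺ g ≺ O(2ⁿ).
Check each option:
  A. √n — O(√n) does not grow strictly faster than f(n)
  B. log³(n) — O(log³ n) does not grow strictly faster than f(n)
  C. n⁵ — O(n⁵) is strictly between O(n⁴) and O(2ⁿ) ✓
  D. nⁿ — O(nⁿ) does not grow strictly slower than h(n)

Only option C (n⁵) lies strictly between.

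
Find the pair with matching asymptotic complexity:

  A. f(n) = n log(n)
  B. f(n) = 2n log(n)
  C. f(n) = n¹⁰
A and B

Examining each function:
  A. n log(n) is O(n log n)
  B. 2n log(n) is O(n log n)
  C. n¹⁰ is O(n¹⁰)

Functions A and B both have the same complexity class.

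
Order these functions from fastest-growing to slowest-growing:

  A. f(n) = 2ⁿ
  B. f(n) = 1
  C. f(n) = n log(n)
A > C > B

Comparing growth rates:
A = 2ⁿ is O(2ⁿ)
C = n log(n) is O(n log n)
B = 1 is O(1)

Therefore, the order from fastest to slowest is: A > C > B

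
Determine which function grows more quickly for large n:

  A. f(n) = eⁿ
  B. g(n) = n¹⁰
A

f(n) = eⁿ is O(eⁿ), while g(n) = n¹⁰ is O(n¹⁰).
Since O(eⁿ) grows faster than O(n¹⁰), f(n) dominates.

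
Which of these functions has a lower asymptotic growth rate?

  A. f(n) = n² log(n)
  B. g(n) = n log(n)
B

f(n) = n² log(n) is O(n² log n), while g(n) = n log(n) is O(n log n).
Since O(n log n) grows slower than O(n² log n), g(n) is dominated.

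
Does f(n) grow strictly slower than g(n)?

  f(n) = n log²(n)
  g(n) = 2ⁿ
True

f(n) = n log²(n) is O(n log² n), and g(n) = 2ⁿ is O(2ⁿ).
Since O(n log² n) grows strictly slower than O(2ⁿ), f(n) = o(g(n)) is true.
This means lim(n→∞) f(n)/g(n) = 0.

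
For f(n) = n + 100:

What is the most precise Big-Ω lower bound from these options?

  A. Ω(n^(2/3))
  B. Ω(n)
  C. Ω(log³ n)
B

f(n) = n + 100 is Ω(n).
All listed options are valid Big-Ω bounds (lower bounds),
but Ω(n) is the tightest (largest valid bound).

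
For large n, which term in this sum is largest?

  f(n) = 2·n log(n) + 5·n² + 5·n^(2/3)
5·n²

Looking at each term:
  - 2·n log(n) is O(n log n)
  - 5·n² is O(n²)
  - 5·n^(2/3) is O(n^(2/3))

The term 5·n² (O(n²)) grows fastest and dominates all others.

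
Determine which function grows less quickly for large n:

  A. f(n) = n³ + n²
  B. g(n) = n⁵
A

f(n) = n³ + n² is O(n³), while g(n) = n⁵ is O(n⁵).
Since O(n³) grows slower than O(n⁵), f(n) is dominated.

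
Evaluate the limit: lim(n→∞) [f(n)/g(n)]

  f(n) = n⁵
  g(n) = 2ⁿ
0

Since n⁵ (O(n⁵)) grows slower than 2ⁿ (O(2ⁿ)),
the ratio f(n)/g(n) → 0 as n → ∞.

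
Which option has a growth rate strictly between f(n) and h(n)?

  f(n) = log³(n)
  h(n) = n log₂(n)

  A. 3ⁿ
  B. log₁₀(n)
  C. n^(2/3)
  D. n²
C

We need g(n) with log³(n) = o(g(n)) and g(n) = o(n log₂(n)), i.e. O(log³ n) ≺ g ≺ O(n log n).
Check each option:
  A. 3ⁿ — O(3ⁿ) does not grow strictly slower than h(n)
  B. log₁₀(n) — O(log n) does not grow strictly faster than f(n)
  C. n^(2/3) — O(n^(2/3)) is strictly between O(log³ n) and O(n log n) ✓
  D. n² — O(n²) does not grow strictly slower than h(n)

Only option C (n^(2/3)) lies strictly between.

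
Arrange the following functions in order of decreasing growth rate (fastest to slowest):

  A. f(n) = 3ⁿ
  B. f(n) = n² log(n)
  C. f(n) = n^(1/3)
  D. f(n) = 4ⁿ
D > A > B > C

Comparing growth rates:
D = 4ⁿ is O(4ⁿ)
A = 3ⁿ is O(3ⁿ)
B = n² log(n) is O(n² log n)
C = n^(1/3) is O(n^(1/3))

Therefore, the order from fastest to slowest is: D > A > B > C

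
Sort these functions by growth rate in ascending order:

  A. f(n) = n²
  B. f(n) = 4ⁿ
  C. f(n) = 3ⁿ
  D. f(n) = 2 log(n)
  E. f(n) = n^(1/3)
D < E < A < C < B

Comparing growth rates:
D = 2 log(n) is O(log n)
E = n^(1/3) is O(n^(1/3))
A = n² is O(n²)
C = 3ⁿ is O(3ⁿ)
B = 4ⁿ is O(4ⁿ)

Therefore, the order from slowest to fastest is: D < E < A < C < B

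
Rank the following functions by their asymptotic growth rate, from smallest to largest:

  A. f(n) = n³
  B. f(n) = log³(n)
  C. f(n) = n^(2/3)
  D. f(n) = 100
D < B < C < A

Comparing growth rates:
D = 100 is O(1)
B = log³(n) is O(log³ n)
C = n^(2/3) is O(n^(2/3))
A = n³ is O(n³)

Therefore, the order from slowest to fastest is: D < B < C < A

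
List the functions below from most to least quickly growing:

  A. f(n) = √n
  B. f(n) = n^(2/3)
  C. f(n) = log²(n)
B > A > C

Comparing growth rates:
B = n^(2/3) is O(n^(2/3))
A = √n is O(√n)
C = log²(n) is O(log² n)

Therefore, the order from fastest to slowest is: B > A > C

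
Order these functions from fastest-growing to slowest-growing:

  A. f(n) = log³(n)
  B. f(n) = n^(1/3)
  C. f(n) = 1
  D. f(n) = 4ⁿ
D > B > A > C

Comparing growth rates:
D = 4ⁿ is O(4ⁿ)
B = n^(1/3) is O(n^(1/3))
A = log³(n) is O(log³ n)
C = 1 is O(1)

Therefore, the order from fastest to slowest is: D > B > A > C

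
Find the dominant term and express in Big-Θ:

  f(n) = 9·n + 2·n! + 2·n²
Θ(n!)

Order the terms by growth rate: 9·n ≺ 2·n² ≺ 2·n!.
The fastest-growing term 2·n! dominates as n → ∞; dropping its constant factor gives Θ(n!).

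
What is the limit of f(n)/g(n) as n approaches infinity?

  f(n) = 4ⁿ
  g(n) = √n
∞

Since 4ⁿ (O(4ⁿ)) grows faster than √n (O(√n)),
the ratio f(n)/g(n) → ∞ as n → ∞.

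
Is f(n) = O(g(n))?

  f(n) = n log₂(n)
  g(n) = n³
True

f(n) = n log₂(n) is O(n log n), and g(n) = n³ is O(n³).
Since O(n log n) ⊆ O(n³) (f grows no faster than g), f(n) = O(g(n)) is true.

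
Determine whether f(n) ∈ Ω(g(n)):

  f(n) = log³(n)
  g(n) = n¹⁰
False

f(n) = log³(n) is O(log³ n), and g(n) = n¹⁰ is O(n¹⁰).
Since O(log³ n) grows slower than O(n¹⁰), f(n) = Ω(g(n)) is false.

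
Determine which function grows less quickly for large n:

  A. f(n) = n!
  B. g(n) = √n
B

f(n) = n! is O(n!), while g(n) = √n is O(√n).
Since O(√n) grows slower than O(n!), g(n) is dominated.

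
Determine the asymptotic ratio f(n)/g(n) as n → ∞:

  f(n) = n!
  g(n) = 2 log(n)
∞

Since n! (O(n!)) grows faster than 2 log(n) (O(log n)),
the ratio f(n)/g(n) → ∞ as n → ∞.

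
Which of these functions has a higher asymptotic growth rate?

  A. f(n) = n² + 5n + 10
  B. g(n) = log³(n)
A

f(n) = n² + 5n + 10 is O(n²), while g(n) = log³(n) is O(log³ n).
Since O(n²) grows faster than O(log³ n), f(n) dominates.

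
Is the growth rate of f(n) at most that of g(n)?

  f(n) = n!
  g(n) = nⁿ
True

f(n) = n! is O(n!), and g(n) = nⁿ is O(nⁿ).
Since O(n!) ⊆ O(nⁿ) (f grows no faster than g), f(n) = O(g(n)) is true.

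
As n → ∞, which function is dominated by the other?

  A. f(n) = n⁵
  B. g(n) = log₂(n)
B

f(n) = n⁵ is O(n⁵), while g(n) = log₂(n) is O(log n).
Since O(log n) grows slower than O(n⁵), g(n) is dominated.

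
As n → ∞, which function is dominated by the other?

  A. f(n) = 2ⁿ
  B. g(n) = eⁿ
A

f(n) = 2ⁿ is O(2ⁿ), while g(n) = eⁿ is O(eⁿ).
Since O(2ⁿ) grows slower than O(eⁿ), f(n) is dominated.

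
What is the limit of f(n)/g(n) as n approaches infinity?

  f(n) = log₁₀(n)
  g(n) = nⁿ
0

Since log₁₀(n) (O(log n)) grows slower than nⁿ (O(nⁿ)),
the ratio f(n)/g(n) → 0 as n → ∞.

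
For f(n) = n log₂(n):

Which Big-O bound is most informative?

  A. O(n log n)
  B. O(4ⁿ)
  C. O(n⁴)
A

f(n) = n log₂(n) is O(n log n).
All listed options are valid Big-O bounds (upper bounds),
but O(n log n) is the tightest (smallest valid bound).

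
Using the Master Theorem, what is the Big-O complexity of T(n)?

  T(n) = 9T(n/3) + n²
Θ(n² log n)

Master Theorem: a = 9, b = 3, f(n) = n².
Compute the critical exponent d = log₃(9) = 2.
Compare f(n) = Θ(n²) against n^d:
  k = 2 = d, so f(n) = Θ(n^d) — Case 2.
  Work is balanced across levels: T(n) = Θ(n^d log n) = Θ(n² log n).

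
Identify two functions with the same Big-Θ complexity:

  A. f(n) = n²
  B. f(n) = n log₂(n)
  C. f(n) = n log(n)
B and C

Examining each function:
  A. n² is O(n²)
  B. n log₂(n) is O(n log n)
  C. n log(n) is O(n log n)

Functions B and C both have the same complexity class.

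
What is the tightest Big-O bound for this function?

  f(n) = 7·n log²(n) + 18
O(n log² n)

The dominant term in 7·n log²(n) + 18 is 7·n log²(n), which is Θ(n log² n).
Lower-order terms (18) are asymptotically negligible.
Constants are absorbed, so the tightest bound is O(n log² n).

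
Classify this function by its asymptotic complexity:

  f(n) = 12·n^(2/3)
O(n^(2/3))

The dominant term in 12·n^(2/3) is 12·n^(2/3), which is Θ(n^(2/3)).
Constants are absorbed, so the tightest bound is O(n^(2/3)).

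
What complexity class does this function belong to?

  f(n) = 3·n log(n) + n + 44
O(n log n)

The dominant term in 3·n log(n) + n + 44 is 3·n log(n), which is Θ(n log n).
Lower-order terms (n, 44) are asymptotically negligible.
Constants are absorbed, so the tightest bound is O(n log n).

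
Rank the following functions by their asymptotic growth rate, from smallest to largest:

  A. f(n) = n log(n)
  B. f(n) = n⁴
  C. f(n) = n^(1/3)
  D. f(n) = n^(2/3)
C < D < A < B

Comparing growth rates:
C = n^(1/3) is O(n^(1/3))
D = n^(2/3) is O(n^(2/3))
A = n log(n) is O(n log n)
B = n⁴ is O(n⁴)

Therefore, the order from slowest to fastest is: C < D < A < B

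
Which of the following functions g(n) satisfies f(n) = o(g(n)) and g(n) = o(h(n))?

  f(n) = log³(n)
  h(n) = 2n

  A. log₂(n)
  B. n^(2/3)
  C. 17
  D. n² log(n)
B

We need g(n) with log³(n) = o(g(n)) and g(n) = o(2n), i.e. O(log³ n) ≺ g ≺ O(n).
Check each option:
  A. log₂(n) — O(log n) does not grow strictly faster than f(n)
  B. n^(2/3) — O(n^(2/3)) is strictly between O(log³ n) and O(n) ✓
  C. 17 — O(1) does not grow strictly faster than f(n)
  D. n² log(n) — O(n² log n) does not grow strictly slower than h(n)

Only option B (n^(2/3)) lies strictly between.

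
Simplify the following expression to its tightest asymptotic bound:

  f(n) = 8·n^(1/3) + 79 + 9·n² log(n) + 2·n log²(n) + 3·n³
Θ(n³)

Order the terms by growth rate: 79 ≺ 8·n^(1/3) ≺ 2·n log²(n) ≺ 9·n² log(n) ≺ 3·n³.
The fastest-growing term 3·n³ dominates as n → ∞; dropping its constant factor gives Θ(n³).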